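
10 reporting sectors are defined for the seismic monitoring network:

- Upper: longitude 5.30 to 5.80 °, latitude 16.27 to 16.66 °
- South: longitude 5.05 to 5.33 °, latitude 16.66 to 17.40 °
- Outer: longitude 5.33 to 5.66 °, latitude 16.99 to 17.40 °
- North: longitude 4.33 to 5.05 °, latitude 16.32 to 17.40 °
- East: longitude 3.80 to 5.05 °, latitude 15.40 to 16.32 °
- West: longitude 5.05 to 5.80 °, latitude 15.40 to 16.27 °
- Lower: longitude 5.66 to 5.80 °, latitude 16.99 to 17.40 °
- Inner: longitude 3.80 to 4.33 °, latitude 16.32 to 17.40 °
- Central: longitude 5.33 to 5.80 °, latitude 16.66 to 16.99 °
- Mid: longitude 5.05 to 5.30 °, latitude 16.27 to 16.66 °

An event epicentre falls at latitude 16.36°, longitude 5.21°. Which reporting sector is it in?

The point has longitude = 5.21 and latitude = 16.36.
Only Mid satisfies 5.05 ≤ longitude ≤ 5.30 and 16.27 ≤ latitude ≤ 16.66.

Mid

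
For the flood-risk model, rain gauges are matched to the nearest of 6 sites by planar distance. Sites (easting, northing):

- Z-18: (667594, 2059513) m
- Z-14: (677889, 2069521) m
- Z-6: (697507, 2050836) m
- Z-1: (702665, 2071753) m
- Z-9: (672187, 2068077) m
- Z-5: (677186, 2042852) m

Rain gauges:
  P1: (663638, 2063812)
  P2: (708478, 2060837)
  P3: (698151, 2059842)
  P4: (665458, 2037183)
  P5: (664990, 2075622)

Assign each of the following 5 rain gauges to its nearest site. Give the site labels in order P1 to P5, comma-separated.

Z-18, Z-1, Z-6, Z-5, Z-9

P1 → Z-18 (d²=34131337.00)
P2 → Z-1 (d²=152950025.00)
P3 → Z-6 (d²=81522772.00)
P4 → Z-5 (d²=169683545.00)
P5 → Z-9 (d²=108723834.00)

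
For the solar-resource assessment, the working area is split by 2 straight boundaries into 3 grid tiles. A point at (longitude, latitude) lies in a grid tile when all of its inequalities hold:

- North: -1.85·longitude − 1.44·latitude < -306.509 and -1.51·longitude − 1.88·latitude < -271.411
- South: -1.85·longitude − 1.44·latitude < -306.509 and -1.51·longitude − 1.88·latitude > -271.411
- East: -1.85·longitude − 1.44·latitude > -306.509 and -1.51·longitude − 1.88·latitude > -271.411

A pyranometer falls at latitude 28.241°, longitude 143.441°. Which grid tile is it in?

-1.85·143.441 − 1.44·28.241 = -306.033, which is > -306.509
-1.51·143.441 − 1.88·28.241 = -269.689, which is > -271.411
This sign pattern matches East.

East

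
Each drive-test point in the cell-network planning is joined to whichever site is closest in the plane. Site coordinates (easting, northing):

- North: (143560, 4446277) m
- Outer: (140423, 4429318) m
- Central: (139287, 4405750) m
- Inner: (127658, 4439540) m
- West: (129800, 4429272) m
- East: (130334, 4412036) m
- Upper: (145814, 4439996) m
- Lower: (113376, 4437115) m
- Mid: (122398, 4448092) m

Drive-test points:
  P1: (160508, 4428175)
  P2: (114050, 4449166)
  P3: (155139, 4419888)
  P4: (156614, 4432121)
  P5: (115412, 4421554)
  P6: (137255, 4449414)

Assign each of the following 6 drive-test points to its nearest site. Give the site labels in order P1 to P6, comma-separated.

Upper, Mid, Outer, Upper, Lower, North

P1 → Upper (d²=355649677.00)
P2 → Mid (d²=70842580.00)
P3 → Outer (d²=305485556.00)
P4 → Upper (d²=178655625.00)
P5 → Lower (d²=246290017.00)
P6 → North (d²=49593794.00)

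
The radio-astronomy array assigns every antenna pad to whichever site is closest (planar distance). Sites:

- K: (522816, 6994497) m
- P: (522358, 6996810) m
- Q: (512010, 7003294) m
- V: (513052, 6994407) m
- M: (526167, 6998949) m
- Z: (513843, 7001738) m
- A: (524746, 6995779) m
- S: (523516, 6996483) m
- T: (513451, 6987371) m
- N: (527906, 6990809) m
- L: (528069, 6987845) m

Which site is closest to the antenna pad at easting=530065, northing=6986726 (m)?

Squared distances to each site:
K: 112936442.000; P: 161084905.000; Q: 600481649.000; V: 348439930.000; M: 164596133.000; Z: 488513428.000; A: 110248570.000; S: 138088450.000; T: 276441021.000; N: 21332170.000; L: 5236177.000.
Minimum at L.

L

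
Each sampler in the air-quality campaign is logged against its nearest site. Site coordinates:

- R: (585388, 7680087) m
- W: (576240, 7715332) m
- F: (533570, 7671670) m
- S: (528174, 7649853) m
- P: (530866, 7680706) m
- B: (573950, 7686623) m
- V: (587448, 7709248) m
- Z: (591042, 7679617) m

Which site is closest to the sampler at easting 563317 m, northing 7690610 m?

Squared distances to each site:
R: 597862570.000; W: 778181213.000; F: 1243607609.000; S: 2896163498.000; P: 1151156617.000; B: 128956858.000; V: 929680205.000; Z: 889521674.000.
Minimum at B.

B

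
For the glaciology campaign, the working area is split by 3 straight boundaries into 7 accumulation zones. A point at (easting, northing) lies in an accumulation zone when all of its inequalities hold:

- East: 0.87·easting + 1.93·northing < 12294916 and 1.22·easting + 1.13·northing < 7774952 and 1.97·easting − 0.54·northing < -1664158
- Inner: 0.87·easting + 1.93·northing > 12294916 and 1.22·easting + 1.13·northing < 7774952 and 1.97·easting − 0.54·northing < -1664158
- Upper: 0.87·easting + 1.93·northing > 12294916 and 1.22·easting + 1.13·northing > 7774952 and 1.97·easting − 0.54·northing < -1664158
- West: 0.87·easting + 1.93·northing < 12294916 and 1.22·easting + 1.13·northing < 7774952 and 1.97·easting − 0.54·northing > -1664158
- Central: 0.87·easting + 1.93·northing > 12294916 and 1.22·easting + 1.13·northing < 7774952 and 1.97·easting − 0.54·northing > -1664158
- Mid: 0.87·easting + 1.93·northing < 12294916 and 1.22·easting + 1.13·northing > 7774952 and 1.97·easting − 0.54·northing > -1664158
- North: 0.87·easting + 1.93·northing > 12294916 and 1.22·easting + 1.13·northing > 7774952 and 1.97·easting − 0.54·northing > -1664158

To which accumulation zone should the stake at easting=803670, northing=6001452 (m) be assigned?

0.87·803670 + 1.93·6001452 = 12281995.260, which is < 12294916
1.22·803670 + 1.13·6001452 = 7762118.160, which is < 7774952
1.97·803670 − 0.54·6001452 = -1657554.180, which is > -1664158
This sign pattern matches West.

West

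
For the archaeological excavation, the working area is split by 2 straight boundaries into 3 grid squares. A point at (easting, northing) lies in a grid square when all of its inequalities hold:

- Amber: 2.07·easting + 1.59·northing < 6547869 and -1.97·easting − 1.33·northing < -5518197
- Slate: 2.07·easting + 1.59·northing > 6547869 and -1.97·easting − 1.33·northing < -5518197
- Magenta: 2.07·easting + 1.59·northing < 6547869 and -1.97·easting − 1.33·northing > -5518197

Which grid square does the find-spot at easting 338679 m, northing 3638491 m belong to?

2.07·338679 + 1.59·3638491 = 6486266.220, which is < 6547869
-1.97·338679 − 1.33·3638491 = -5506390.660, which is > -5518197
This sign pattern matches Magenta.

Magenta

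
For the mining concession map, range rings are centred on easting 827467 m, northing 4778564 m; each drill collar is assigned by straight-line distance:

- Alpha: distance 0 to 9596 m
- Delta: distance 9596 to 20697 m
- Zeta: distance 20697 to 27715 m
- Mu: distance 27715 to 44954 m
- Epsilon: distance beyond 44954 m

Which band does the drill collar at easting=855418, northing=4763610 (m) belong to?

Mu

Distance = √((855418−827467)² + (4763610−4778564)²) = √(781258401.000 + 223622116.000) = 31699.850 m.
27715 ≤ 31699.850 < 44954 → Mu.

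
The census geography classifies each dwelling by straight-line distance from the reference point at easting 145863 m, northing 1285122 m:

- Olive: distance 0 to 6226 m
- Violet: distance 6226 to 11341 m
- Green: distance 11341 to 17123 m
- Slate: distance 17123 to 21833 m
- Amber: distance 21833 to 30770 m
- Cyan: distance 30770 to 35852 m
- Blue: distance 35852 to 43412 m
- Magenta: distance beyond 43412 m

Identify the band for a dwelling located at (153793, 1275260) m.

Distance = √((153793−145863)² + (1275260−1285122)²) = √(62884900.000 + 97259044.000) = 12654.799 m.
11341 ≤ 12654.799 < 17123 → Green.

Green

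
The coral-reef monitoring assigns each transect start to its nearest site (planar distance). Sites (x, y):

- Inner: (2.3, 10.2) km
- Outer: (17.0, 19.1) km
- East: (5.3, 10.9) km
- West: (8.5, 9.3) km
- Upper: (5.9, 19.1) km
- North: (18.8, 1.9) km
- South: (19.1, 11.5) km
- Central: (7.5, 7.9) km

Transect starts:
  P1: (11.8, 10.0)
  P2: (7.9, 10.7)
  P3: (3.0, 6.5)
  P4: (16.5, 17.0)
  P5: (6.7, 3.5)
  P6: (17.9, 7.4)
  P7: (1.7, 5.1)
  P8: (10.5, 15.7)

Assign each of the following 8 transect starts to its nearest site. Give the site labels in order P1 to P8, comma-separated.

West, West, Inner, Outer, Central, South, Inner, Upper

P1 → West (d²=11.38)
P2 → West (d²=2.32)
P3 → Inner (d²=14.18)
P4 → Outer (d²=4.66)
P5 → Central (d²=20.00)
P6 → South (d²=18.25)
P7 → Inner (d²=26.37)
P8 → Upper (d²=32.72)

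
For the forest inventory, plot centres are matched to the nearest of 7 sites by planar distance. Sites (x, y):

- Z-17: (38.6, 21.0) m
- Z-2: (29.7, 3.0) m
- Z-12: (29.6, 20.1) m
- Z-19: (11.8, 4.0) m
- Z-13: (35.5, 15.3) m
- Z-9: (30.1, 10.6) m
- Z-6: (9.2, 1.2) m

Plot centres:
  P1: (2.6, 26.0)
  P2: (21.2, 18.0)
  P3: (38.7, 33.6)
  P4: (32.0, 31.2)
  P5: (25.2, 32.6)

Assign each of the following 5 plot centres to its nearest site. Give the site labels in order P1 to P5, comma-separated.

P1 → Z-19 (d²=568.64)
P2 → Z-12 (d²=74.97)
P3 → Z-17 (d²=158.77)
P4 → Z-12 (d²=128.97)
P5 → Z-12 (d²=175.61)

Z-19, Z-12, Z-17, Z-12, Z-12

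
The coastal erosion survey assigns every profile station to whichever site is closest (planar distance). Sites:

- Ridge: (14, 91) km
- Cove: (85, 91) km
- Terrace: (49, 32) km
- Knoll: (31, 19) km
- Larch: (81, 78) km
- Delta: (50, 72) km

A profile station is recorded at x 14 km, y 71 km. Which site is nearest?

Squared distances to each site:
Ridge: 400.000; Cove: 5441.000; Terrace: 2746.000; Knoll: 2993.000; Larch: 4538.000; Delta: 1297.000.
Minimum at Ridge.

Ridge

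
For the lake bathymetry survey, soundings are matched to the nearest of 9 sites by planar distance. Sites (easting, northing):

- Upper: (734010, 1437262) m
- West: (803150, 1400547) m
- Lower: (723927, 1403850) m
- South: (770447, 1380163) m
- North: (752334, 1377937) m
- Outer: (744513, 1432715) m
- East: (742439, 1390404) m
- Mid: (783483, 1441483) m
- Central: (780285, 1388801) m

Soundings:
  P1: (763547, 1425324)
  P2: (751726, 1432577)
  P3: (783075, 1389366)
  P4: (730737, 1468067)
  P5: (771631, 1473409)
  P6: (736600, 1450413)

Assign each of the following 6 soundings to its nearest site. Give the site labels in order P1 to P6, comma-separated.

P1 → Outer (d²=416920037.00)
P2 → Outer (d²=52046413.00)
P3 → Central (d²=8103325.00)
P4 → Upper (d²=959660554.00)
P5 → Mid (d²=1159739380.00)
P6 → Upper (d²=179656901.00)

Outer, Outer, Central, Upper, Mid, Upper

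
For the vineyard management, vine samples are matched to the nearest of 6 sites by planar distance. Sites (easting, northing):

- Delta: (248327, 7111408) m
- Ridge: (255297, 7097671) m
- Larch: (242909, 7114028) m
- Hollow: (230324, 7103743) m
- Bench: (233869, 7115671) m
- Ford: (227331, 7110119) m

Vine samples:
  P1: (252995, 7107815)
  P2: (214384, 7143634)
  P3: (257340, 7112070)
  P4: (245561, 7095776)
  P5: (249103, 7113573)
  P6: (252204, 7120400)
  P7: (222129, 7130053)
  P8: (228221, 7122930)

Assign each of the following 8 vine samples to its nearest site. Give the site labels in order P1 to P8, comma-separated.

Delta, Bench, Delta, Ridge, Delta, Delta, Bench, Bench

P1 → Delta (d²=34699873.00)
P2 → Bench (d²=1161594594.00)
P3 → Delta (d²=81672413.00)
P4 → Ridge (d²=98380721.00)
P5 → Delta (d²=5289401.00)
P6 → Delta (d²=95887193.00)
P7 → Bench (d²=344669524.00)
P8 → Bench (d²=84592985.00)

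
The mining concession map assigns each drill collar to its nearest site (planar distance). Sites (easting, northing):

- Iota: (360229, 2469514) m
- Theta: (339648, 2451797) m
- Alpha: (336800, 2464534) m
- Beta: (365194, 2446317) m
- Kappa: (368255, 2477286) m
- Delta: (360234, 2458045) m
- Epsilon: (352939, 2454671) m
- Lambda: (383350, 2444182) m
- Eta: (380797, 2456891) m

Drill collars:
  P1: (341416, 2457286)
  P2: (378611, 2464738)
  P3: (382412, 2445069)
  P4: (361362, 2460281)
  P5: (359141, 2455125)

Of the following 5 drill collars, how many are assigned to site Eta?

P1 → Theta
P2 → Eta
P3 → Lambda
P4 → Delta
P5 → Delta
1 of the 5 goes to Eta.

1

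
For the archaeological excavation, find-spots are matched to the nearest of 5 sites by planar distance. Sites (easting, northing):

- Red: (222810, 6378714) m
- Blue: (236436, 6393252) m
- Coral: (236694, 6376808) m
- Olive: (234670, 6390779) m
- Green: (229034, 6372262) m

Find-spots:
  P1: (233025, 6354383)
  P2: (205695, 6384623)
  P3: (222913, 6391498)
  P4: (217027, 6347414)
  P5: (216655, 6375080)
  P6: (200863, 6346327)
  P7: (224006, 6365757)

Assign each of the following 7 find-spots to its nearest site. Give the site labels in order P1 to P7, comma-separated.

P1 → Green (d²=335586722.00)
P2 → Red (d²=327839506.00)
P3 → Olive (d²=138744010.00)
P4 → Green (d²=761591153.00)
P5 → Red (d²=51089981.00)
P6 → Green (d²=1466229466.00)
P7 → Green (d²=67595809.00)

Green, Red, Olive, Green, Red, Green, Green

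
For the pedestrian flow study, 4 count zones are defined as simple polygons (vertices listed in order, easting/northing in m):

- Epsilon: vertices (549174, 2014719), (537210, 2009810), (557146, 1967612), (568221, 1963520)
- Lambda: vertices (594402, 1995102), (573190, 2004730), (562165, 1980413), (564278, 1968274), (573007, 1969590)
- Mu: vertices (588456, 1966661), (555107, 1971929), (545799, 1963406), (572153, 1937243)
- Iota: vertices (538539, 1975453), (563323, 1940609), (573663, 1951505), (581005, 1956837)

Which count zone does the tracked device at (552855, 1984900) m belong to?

Cast a ray rightward from (552855, 1984900). For each polygon, the edges (by vertex number in listed order) whose endpoints lie on opposite sides of northing = 1984900, where each meets that height, and whether that is right or left of the point:
Epsilon: 2–3 at easting≈548978.5 (left), 4–1 at easting≈560267.2 (right) → 1 crossing.
Lambda: 2–3 at easting≈564199.3 (right), 5–1 at easting≈585846.3 (right) → 2 crossings.
Mu: no edge straddles that height → 0 crossings.
Iota: no edge straddles that height → 0 crossings.
Only Epsilon has an odd count, so the point is inside Epsilon.

Epsilon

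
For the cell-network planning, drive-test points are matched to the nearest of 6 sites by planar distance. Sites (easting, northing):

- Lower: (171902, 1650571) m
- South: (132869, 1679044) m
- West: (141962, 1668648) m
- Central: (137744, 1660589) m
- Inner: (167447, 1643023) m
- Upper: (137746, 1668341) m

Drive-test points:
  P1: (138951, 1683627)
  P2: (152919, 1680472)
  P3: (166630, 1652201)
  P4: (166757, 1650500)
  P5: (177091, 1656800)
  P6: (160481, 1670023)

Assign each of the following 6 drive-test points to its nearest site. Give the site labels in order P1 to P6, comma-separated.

P1 → South (d²=57994613.00)
P2 → West (d²=259862825.00)
P3 → Lower (d²=30450884.00)
P4 → Lower (d²=26476066.00)
P5 → Lower (d²=65726162.00)
P6 → West (d²=344843986.00)

South, West, Lower, Lower, Lower, West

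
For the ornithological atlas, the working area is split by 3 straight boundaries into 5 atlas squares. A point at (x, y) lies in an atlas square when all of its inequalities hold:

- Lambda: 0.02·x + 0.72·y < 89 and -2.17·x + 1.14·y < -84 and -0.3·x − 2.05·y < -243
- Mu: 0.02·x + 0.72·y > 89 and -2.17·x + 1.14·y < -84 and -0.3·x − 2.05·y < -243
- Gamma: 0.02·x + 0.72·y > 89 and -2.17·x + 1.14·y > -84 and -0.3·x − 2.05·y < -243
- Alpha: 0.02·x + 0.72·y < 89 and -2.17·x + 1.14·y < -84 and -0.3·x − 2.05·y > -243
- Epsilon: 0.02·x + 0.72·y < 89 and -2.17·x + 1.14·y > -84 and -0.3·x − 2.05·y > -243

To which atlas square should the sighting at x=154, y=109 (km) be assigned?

Lambda

0.02·154 + 0.72·109 = 81.560, which is < 89
-2.17·154 + 1.14·109 = -209.920, which is < -84
-0.3·154 − 2.05·109 = -269.650, which is < -243
This sign pattern matches Lambda.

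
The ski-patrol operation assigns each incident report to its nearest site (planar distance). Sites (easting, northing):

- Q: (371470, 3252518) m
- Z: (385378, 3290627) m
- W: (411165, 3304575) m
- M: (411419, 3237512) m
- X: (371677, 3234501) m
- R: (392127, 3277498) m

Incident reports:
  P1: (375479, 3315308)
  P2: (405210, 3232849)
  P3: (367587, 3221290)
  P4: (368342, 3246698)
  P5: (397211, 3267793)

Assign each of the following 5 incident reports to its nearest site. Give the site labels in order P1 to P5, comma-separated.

P1 → Z (d²=707141962.00)
P2 → M (d²=60295250.00)
P3 → X (d²=191258621.00)
P4 → Q (d²=43656784.00)
P5 → R (d²=120034081.00)

Z, M, X, Q, R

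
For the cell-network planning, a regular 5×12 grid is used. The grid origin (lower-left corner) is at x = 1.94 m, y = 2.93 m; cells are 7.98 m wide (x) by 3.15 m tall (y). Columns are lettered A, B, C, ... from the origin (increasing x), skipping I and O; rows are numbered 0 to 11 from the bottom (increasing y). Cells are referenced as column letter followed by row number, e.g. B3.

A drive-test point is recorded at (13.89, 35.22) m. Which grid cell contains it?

B10

Column index: ⌊(13.89 − 1.94) / 7.98⌋ = ⌊1.497⌋ = 1 → column B
Row offset from origin: ⌊(35.22 − 2.93) / 3.15⌋ = ⌊10.251⌋ = 10 → row 10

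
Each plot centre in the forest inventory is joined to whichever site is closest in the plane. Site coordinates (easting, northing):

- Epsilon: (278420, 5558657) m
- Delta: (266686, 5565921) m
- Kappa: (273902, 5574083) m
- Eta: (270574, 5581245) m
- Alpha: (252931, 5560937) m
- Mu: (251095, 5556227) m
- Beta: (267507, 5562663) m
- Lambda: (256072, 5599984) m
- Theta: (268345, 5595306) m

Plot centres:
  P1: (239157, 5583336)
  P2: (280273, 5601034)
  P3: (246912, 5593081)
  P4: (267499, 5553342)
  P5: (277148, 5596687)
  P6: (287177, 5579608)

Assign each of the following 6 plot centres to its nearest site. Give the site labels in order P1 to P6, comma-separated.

Lambda, Theta, Lambda, Beta, Theta, Kappa

P1 → Lambda (d²=563273129.00)
P2 → Theta (d²=175087168.00)
P3 → Lambda (d²=131557009.00)
P4 → Beta (d²=86881105.00)
P5 → Theta (d²=79399970.00)
P6 → Kappa (d²=206751250.00)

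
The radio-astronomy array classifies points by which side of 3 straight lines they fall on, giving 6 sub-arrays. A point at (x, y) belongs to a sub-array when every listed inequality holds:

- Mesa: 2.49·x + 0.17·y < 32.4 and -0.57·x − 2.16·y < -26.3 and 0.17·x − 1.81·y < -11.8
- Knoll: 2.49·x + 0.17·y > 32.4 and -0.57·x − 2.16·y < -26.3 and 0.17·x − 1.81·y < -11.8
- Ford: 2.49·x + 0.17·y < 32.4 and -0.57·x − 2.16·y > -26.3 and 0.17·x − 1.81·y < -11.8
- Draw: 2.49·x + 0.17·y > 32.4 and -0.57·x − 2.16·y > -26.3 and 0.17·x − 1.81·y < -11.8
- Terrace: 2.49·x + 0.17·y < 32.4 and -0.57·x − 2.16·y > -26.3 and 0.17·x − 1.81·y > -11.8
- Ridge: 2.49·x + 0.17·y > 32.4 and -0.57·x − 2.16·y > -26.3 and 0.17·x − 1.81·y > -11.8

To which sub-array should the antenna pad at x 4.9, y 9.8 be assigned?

Ford

2.49·4.9 + 0.17·9.8 = 13.867, which is < 32.4
-0.57·4.9 − 2.16·9.8 = -23.961, which is > -26.3
0.17·4.9 − 1.81·9.8 = -16.905, which is < -11.8
This sign pattern matches Ford.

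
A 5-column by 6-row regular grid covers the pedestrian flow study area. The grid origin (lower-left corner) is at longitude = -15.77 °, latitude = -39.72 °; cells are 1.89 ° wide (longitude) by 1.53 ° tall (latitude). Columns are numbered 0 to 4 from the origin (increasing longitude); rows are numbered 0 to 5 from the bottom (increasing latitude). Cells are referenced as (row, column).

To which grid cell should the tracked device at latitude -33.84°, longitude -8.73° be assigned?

(3, 3)

Column index: ⌊(-8.73 − -15.77) / 1.89⌋ = ⌊3.725⌋ = 3
Row offset from origin: ⌊(-33.84 − -39.72) / 1.53⌋ = ⌊3.843⌋ = 3 → row 3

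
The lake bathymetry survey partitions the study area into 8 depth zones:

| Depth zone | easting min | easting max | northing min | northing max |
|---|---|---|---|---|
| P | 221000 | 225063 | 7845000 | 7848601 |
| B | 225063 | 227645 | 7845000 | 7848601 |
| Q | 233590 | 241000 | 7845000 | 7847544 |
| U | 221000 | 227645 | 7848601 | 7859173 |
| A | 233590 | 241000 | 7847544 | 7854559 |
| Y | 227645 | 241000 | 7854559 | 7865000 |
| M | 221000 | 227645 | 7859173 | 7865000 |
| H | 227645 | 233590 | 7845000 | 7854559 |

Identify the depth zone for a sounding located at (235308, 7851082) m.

A

The point has easting = 235308 and northing = 7851082.
Only A satisfies 233590 ≤ easting ≤ 241000 and 7847544 ≤ northing ≤ 7854559.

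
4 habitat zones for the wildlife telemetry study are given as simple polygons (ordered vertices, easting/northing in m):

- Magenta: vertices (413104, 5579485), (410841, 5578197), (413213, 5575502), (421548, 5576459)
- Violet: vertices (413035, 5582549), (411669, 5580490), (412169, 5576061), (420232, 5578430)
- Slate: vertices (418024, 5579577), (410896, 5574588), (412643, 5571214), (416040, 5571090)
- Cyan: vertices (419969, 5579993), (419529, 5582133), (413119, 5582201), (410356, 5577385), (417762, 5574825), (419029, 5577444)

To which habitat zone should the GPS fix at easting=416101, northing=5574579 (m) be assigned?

Cast a ray rightward from (416101, 5574579). For each polygon, the edges (by vertex number in listed order) whose endpoints lie on opposite sides of northing = 5574579, where each meets that height, and whether that is right or left of the point:
Magenta: no edge straddles that height → 0 crossings.
Violet: no edge straddles that height → 0 crossings.
Slate: 2–3 at easting≈410900.7 (left), 4–1 at easting≈416855.6 (right) → 1 crossing.
Cyan: no edge straddles that height → 0 crossings.
Only Slate has an odd count, so the point is inside Slate.

Slate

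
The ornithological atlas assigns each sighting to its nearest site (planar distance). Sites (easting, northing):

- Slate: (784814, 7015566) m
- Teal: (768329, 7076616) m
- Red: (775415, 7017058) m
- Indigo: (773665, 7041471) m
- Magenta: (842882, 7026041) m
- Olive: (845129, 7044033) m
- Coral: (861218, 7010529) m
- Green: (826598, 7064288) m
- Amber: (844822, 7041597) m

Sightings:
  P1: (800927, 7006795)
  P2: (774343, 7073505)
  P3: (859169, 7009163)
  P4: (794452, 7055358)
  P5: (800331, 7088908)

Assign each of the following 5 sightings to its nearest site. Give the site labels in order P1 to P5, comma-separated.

Slate, Teal, Coral, Indigo, Teal

P1 → Slate (d²=336559210.00)
P2 → Teal (d²=45846517.00)
P3 → Coral (d²=6064357.00)
P4 → Indigo (d²=624948138.00)
P5 → Teal (d²=1175221268.00)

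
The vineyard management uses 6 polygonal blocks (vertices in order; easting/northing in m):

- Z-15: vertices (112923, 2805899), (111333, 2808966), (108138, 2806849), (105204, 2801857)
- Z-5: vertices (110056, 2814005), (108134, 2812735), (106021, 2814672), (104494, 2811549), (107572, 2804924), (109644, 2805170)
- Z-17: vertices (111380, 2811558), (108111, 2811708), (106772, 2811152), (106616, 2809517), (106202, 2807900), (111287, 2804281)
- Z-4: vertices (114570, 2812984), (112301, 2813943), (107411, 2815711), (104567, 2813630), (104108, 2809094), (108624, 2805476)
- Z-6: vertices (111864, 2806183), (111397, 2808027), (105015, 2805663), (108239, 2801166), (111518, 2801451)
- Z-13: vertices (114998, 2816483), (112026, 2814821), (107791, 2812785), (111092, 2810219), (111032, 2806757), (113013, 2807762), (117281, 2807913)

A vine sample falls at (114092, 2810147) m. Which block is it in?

Z-13

Cast a ray rightward from (114092, 2810147). For each polygon, the edges (by vertex number in listed order) whose endpoints lie on opposite sides of northing = 2810147, where each meets that height, and whether that is right or left of the point:
Z-15: no edge straddles that height → 0 crossings.
Z-5: 4–5 at easting≈105145.4 (left), 6–1 at easting≈109876.1 (left) → 0 crossings.
Z-17: 3–4 at easting≈106676.1 (left), 6–1 at easting≈111362.0 (left) → 0 crossings.
Z-4: 4–5 at easting≈104214.6 (left), 6–1 at easting≈112323.2 (left) → 0 crossings.
Z-6: no edge straddles that height → 0 crossings.
Z-13: 4–5 at easting≈111090.8 (left), 7–1 at easting≈116685.9 (right) → 1 crossing.
Only Z-13 has an odd count, so the point is inside Z-13.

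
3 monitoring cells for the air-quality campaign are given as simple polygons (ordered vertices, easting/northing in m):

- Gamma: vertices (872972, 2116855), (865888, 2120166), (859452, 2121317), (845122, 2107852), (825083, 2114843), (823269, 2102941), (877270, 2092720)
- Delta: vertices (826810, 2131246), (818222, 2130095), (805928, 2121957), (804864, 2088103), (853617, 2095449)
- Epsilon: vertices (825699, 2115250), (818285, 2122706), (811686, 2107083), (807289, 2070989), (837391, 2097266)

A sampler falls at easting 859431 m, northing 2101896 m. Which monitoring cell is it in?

Gamma

Cast a ray rightward from (859431, 2101896). For each polygon, the edges (by vertex number in listed order) whose endpoints lie on opposite sides of northing = 2101896, where each meets that height, and whether that is right or left of the point:
Gamma: 6–7 at easting≈828790.1 (left), 7–1 at easting≈875635.9 (right) → 1 crossing.
Delta: 3–4 at easting≈805297.5 (left), 5–1 at easting≈848789.1 (left) → 0 crossings.
Epsilon: 3–4 at easting≈811054.1 (left), 5–1 at easting≈834380.9 (left) → 0 crossings.
Only Gamma has an odd count, so the point is inside Gamma.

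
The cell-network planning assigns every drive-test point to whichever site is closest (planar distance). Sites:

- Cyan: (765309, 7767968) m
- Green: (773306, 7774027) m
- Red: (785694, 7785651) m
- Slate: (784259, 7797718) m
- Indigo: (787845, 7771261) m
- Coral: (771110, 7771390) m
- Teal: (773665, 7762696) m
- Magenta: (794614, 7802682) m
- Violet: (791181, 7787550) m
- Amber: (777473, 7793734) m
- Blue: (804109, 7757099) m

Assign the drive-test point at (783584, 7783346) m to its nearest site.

Red

Squared distances to each site:
Cyan: 570458509.000; Green: 192481045.000; Red: 9765125.000; Slate: 207010009.000; Indigo: 164203346.000; Coral: 298546612.000; Teal: 524809061.000; Magenta: 495541796.000; Violet: 75388025.000; Amber: 145254865.000; Blue: 1110180634.000.
Minimum at Red.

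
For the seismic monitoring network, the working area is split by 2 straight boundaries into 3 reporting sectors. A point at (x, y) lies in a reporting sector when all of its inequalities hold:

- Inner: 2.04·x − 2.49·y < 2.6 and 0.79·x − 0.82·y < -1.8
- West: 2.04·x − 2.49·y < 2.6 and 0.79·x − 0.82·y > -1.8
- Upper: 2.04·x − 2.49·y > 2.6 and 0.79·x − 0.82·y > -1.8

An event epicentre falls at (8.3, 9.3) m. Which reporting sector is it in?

2.04·8.3 − 2.49·9.3 = -6.225, which is < 2.6
0.79·8.3 − 0.82·9.3 = -1.069, which is > -1.8
This sign pattern matches West.

West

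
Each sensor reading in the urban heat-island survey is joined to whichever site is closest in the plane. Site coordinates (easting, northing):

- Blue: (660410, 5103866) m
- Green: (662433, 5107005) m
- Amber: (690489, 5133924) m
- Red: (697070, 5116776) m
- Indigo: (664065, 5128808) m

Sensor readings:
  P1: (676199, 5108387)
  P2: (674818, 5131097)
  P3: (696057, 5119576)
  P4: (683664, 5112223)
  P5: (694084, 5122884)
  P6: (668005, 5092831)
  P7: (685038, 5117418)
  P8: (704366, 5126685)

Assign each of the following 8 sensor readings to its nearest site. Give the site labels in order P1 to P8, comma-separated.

Green, Indigo, Red, Red, Red, Blue, Red, Red

P1 → Green (d²=191412680.00)
P2 → Indigo (d²=120866530.00)
P3 → Red (d²=8866169.00)
P4 → Red (d²=200450645.00)
P5 → Red (d²=46223860.00)
P6 → Blue (d²=179455250.00)
P7 → Red (d²=145181188.00)
P8 → Red (d²=151419897.00)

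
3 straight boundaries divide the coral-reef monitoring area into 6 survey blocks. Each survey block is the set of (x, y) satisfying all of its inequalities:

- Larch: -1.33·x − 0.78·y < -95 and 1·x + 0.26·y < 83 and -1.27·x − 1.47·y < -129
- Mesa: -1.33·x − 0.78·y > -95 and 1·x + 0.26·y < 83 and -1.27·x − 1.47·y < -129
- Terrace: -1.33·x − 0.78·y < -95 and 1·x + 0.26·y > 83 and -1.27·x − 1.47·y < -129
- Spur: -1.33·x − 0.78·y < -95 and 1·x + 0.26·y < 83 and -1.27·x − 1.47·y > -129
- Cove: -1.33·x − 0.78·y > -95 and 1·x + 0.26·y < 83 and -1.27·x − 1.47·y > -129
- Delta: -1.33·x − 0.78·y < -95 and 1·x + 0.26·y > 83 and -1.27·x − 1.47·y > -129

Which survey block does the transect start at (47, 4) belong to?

Cove

-1.33·47 − 0.78·4 = -65.630, which is > -95
1·47 + 0.26·4 = 48.040, which is < 83
-1.27·47 − 1.47·4 = -65.570, which is > -129
This sign pattern matches Cove.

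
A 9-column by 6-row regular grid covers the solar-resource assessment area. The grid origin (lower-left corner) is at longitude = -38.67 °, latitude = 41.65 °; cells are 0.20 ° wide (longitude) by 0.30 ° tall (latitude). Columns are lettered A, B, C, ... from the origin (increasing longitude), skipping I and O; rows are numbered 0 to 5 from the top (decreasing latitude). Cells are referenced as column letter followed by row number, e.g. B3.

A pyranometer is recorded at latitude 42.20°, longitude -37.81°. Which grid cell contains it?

E4

Column index: ⌊(-37.81 − -38.67) / 0.20⌋ = ⌊4.300⌋ = 4 → column E
Row offset from origin: ⌊(42.20 − 41.65) / 0.30⌋ = ⌊1.833⌋ = 1 → row 4 (counted from top)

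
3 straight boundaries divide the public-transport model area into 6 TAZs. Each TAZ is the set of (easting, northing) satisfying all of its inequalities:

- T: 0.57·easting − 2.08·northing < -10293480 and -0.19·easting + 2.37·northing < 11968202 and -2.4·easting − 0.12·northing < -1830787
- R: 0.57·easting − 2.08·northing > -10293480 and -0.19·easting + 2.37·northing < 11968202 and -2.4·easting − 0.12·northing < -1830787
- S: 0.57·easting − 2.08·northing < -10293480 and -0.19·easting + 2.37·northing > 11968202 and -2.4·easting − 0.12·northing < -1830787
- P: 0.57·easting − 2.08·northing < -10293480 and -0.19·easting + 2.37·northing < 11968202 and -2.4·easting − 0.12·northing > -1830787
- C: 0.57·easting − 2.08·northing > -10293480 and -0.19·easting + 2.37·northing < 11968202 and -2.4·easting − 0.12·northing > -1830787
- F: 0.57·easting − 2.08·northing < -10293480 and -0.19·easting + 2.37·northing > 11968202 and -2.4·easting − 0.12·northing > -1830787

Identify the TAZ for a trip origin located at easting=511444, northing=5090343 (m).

T

0.57·511444 − 2.08·5090343 = -10296390.360, which is < -10293480
-0.19·511444 + 2.37·5090343 = 11966938.550, which is < 11968202
-2.4·511444 − 0.12·5090343 = -1838306.760, which is < -1830787
This sign pattern matches T.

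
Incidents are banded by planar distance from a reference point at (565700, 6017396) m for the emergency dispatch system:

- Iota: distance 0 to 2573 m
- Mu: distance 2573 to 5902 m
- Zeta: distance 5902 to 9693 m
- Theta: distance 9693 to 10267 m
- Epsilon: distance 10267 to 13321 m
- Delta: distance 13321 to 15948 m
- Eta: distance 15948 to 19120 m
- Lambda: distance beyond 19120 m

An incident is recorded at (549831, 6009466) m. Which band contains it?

Distance = √((549831−565700)² + (6009466−6017396)²) = √(251825161.000 + 62884900.000) = 17740.069 m.
15948 ≤ 17740.069 < 19120 → Eta.

Eta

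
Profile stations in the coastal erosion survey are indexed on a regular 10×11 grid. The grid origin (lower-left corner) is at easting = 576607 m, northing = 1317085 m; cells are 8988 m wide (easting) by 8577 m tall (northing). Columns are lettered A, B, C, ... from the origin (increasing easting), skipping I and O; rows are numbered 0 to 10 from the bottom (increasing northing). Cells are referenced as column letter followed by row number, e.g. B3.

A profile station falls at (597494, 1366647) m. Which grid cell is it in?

C5

Column index: ⌊(597494 − 576607) / 8988⌋ = ⌊2.324⌋ = 2 → column C
Row offset from origin: ⌊(1366647 − 1317085) / 8577⌋ = ⌊5.778⌋ = 5 → row 5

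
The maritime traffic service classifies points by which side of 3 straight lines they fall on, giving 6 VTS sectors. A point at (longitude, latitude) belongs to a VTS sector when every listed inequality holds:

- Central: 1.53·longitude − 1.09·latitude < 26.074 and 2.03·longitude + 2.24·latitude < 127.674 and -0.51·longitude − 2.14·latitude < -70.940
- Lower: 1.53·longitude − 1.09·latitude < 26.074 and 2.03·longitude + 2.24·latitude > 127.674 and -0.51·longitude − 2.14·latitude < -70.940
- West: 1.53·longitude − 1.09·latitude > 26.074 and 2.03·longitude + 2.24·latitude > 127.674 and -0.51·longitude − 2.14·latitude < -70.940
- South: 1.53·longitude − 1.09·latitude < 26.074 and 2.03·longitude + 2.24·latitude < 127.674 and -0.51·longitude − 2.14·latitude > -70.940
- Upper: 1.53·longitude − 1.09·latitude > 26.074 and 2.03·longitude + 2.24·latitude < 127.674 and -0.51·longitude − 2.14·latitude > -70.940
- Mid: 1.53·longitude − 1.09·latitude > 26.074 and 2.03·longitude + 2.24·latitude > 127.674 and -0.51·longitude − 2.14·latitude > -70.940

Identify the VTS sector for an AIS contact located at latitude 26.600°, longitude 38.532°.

West

1.53·38.532 − 1.09·26.600 = 29.960, which is > 26.074
2.03·38.532 + 2.24·26.600 = 137.804, which is > 127.674
-0.51·38.532 − 2.14·26.600 = -76.575, which is < -70.940
This sign pattern matches West.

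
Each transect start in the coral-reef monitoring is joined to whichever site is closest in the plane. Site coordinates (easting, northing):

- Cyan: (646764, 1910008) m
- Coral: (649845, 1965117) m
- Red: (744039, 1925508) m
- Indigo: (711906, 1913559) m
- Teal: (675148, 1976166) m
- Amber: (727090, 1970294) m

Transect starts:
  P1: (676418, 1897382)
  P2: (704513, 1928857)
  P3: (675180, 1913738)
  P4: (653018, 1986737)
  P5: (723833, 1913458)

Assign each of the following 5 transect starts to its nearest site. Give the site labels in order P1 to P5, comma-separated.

P1 → Cyan (d²=1038775592.00)
P2 → Indigo (d²=288685253.00)
P3 → Cyan (d²=821381956.00)
P4 → Coral (d²=477492329.00)
P5 → Indigo (d²=142263530.00)

Cyan, Indigo, Cyan, Coral, Indigo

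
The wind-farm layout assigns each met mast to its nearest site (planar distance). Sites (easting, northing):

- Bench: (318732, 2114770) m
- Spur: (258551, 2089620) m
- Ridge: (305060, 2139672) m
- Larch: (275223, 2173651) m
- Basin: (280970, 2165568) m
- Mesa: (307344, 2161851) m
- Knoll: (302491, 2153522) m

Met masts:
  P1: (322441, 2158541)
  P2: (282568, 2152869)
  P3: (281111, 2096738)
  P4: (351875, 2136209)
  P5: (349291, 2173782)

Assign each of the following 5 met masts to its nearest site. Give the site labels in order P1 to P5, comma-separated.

Mesa, Basin, Spur, Bench, Mesa

P1 → Mesa (d²=238875509.00)
P2 → Basin (d²=163818205.00)
P3 → Spur (d²=559619524.00)
P4 → Bench (d²=1558089170.00)
P5 → Mesa (d²=1901899570.00)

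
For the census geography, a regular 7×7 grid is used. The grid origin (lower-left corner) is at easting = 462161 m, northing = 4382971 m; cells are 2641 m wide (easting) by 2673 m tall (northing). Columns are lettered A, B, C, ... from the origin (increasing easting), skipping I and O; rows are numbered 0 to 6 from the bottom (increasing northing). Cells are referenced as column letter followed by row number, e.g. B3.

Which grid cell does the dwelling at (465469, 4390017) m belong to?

Column index: ⌊(465469 − 462161) / 2641⌋ = ⌊1.253⌋ = 1 → column B
Row offset from origin: ⌊(4390017 − 4382971) / 2673⌋ = ⌊2.636⌋ = 2 → row 2

B2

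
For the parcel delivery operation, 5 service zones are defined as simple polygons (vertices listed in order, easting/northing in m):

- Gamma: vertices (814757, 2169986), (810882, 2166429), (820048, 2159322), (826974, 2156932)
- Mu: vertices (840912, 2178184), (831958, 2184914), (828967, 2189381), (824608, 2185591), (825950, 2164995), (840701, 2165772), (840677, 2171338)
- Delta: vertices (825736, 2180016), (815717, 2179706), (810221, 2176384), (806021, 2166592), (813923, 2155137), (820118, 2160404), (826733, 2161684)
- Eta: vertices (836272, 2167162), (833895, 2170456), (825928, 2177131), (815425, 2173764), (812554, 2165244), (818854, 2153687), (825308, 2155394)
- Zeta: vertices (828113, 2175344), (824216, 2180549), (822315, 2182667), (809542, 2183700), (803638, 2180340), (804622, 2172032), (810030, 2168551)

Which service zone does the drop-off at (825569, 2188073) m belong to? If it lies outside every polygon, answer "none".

Cast a ray rightward from (825569, 2188073). For each polygon, the edges (by vertex number in listed order) whose endpoints lie on opposite sides of northing = 2188073, where each meets that height, and whether that is right or left of the point:
Gamma: no edge straddles that height → 0 crossings.
Mu: 2–3 at easting≈829842.8 (right), 3–4 at easting≈827462.6 (right) → 2 crossings.
Delta: no edge straddles that height → 0 crossings.
Eta: no edge straddles that height → 0 crossings.
Zeta: no edge straddles that height → 0 crossings.
All counts are even, so the point lies outside every listed polygon.

none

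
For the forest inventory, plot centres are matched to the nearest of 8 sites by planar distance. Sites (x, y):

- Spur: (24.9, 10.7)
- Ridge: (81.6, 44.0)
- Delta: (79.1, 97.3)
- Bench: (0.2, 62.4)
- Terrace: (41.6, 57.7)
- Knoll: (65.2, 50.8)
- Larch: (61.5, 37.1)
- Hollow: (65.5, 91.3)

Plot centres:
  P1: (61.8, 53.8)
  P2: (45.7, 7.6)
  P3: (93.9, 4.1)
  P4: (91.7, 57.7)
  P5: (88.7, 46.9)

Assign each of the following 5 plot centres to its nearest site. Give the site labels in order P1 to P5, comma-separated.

P1 → Knoll (d²=20.56)
P2 → Spur (d²=442.25)
P3 → Ridge (d²=1743.30)
P4 → Ridge (d²=289.70)
P5 → Ridge (d²=58.82)

Knoll, Spur, Ridge, Ridge, Ridge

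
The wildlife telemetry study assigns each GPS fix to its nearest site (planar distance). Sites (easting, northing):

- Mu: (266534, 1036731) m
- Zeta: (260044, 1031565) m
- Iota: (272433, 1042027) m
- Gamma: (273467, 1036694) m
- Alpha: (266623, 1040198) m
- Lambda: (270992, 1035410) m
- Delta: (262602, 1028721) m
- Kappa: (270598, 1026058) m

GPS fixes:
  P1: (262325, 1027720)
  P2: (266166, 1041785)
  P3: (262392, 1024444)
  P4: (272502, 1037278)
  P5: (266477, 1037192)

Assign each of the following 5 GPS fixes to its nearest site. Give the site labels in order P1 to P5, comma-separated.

P1 → Delta (d²=1078730.00)
P2 → Alpha (d²=2727418.00)
P3 → Delta (d²=18336829.00)
P4 → Gamma (d²=1272281.00)
P5 → Mu (d²=215770.00)

Delta, Alpha, Delta, Gamma, Mu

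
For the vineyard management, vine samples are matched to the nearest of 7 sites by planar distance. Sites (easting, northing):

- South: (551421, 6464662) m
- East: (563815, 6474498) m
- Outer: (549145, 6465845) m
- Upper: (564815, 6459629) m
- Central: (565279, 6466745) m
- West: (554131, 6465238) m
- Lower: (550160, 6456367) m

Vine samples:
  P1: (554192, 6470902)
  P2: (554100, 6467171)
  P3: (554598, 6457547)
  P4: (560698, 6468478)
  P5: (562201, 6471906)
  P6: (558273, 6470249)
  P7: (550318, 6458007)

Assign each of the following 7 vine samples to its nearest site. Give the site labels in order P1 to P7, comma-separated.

West, West, Lower, Central, East, West, Lower

P1 → West (d²=32084617.00)
P2 → West (d²=3737450.00)
P3 → Lower (d²=21088244.00)
P4 → Central (d²=23988850.00)
P5 → East (d²=9323460.00)
P6 → West (d²=42266285.00)
P7 → Lower (d²=2714564.00)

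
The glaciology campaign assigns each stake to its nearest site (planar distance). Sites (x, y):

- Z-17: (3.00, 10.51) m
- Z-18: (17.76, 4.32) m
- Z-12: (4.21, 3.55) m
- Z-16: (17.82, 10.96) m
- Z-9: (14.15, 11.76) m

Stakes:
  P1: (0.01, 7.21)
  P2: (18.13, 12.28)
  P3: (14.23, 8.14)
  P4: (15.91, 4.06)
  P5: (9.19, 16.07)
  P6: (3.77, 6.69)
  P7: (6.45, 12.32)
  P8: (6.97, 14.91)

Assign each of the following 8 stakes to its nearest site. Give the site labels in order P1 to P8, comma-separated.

P1 → Z-17 (d²=19.83)
P2 → Z-16 (d²=1.84)
P3 → Z-9 (d²=13.11)
P4 → Z-18 (d²=3.49)
P5 → Z-9 (d²=43.18)
P6 → Z-12 (d²=10.05)
P7 → Z-17 (d²=15.18)
P8 → Z-17 (d²=35.12)

Z-17, Z-16, Z-9, Z-18, Z-9, Z-12, Z-17, Z-17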